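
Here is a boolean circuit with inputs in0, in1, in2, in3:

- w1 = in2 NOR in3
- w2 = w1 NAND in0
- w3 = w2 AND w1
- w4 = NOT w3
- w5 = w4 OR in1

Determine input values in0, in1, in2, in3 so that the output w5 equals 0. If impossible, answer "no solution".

in0=0, in1=0, in2=0, in3=0

Check with in0=0, in1=0, in2=0, in3=0:
w1 = in2 NOR in3 = 0 NOR 0 = 1
w2 = w1 NAND in0 = 1 NAND 0 = 1
w3 = w2 AND w1 = 1 AND 1 = 1
w4 = NOT w3 = NOT 1 = 0
w5 = w4 OR in1 = 0 OR 0 = 0
So w5 = 0 as required.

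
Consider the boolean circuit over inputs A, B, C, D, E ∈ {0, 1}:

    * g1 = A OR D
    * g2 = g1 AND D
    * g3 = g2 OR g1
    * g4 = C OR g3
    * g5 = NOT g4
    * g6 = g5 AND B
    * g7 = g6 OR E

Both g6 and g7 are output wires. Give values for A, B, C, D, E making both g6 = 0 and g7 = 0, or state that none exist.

Check with A=1 B=1 C=1 D=0 E=0:
g1 = A OR D = 1 OR 0 = 1
g2 = g1 AND D = 1 AND 0 = 0
g3 = g2 OR g1 = 0 OR 1 = 1
g4 = C OR g3 = 1 OR 1 = 1
g5 = NOT g4 = NOT 1 = 0
g6 = g5 AND B = 0 AND 1 = 0
g7 = g6 OR E = 0 OR 0 = 0
So g6 = 0 and g7 = 0.

A=1 B=1 C=1 D=0 E=0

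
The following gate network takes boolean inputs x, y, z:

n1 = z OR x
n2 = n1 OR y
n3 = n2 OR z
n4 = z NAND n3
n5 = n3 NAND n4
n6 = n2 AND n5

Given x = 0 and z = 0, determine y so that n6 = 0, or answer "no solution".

y=1

n6 = n2 AND n5 must be 0, so at least one of n2, n5 is 0.
Check with x = 0 and z = 0 and y=1:
n1 = z OR x = 0 OR 0 = 0
n2 = n1 OR y = 0 OR 1 = 1
n3 = n2 OR z = 1 OR 0 = 1
n4 = z NAND n3 = 0 NAND 1 = 1
n5 = n3 NAND n4 = 1 NAND 1 = 0
n6 = n2 AND n5 = 1 AND 0 = 0
So n6 = 0.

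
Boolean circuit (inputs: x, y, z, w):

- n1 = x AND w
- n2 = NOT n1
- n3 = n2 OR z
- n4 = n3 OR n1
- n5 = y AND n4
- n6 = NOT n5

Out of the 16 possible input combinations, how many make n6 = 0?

n6 = NOT n5 must be 0, so n5 = 1.
Enumerating the 16 input combinations, 8 give n6 = 0 and 8 give n6 = 1.

8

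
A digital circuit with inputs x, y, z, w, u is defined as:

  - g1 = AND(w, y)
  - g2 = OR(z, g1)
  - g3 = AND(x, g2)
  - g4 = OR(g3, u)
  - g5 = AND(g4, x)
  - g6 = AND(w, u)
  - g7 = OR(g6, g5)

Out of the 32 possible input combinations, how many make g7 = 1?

17

g7 = OR(g6, g5) must be 1, so at least one of g6, g5 is 1.
Enumerating the 32 input combinations, 17 give g7 = 1 and 15 give g7 = 0.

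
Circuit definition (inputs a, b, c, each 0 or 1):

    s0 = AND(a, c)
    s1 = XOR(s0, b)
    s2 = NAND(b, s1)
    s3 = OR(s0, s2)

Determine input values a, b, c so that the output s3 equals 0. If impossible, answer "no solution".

a=0, b=1, c=1

s3 = OR(s0, s2) must be 0, so both s0 = 0 and s2 = 0.
Check with a=0, b=1, c=1:
s0 = AND(a, c) = AND(0, 1) = 0
s1 = XOR(s0, b) = XOR(0, 1) = 1
s2 = NAND(b, s1) = NAND(1, 1) = 0
s3 = OR(s0, s2) = OR(0, 0) = 0
So s3 = 0 as required.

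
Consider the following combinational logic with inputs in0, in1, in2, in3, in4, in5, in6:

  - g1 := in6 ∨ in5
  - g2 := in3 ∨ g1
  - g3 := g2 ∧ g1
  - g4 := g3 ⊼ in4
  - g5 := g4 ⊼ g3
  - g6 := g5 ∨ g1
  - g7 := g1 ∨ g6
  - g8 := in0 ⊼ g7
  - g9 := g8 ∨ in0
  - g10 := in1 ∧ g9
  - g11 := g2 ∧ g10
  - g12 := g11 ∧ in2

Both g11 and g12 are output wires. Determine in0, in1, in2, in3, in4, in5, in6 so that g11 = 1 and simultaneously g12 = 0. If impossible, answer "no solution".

Check with in0=0, in1=1, in2=0, in3=0, in4=0, in5=0, in6=1:
g1 = in6 ∨ in5 = 1 ∨ 0 = 1
g2 = in3 ∨ g1 = 0 ∨ 1 = 1
g3 = g2 ∧ g1 = 1 ∧ 1 = 1
g4 = g3 ⊼ in4 = 1 ⊼ 0 = 1
g5 = g4 ⊼ g3 = 1 ⊼ 1 = 0
g6 = g5 ∨ g1 = 0 ∨ 1 = 1
g7 = g1 ∨ g6 = 1 ∨ 1 = 1
g8 = in0 ⊼ g7 = 0 ⊼ 1 = 1
g9 = g8 ∨ in0 = 1 ∨ 0 = 1
g10 = in1 ∧ g9 = 1 ∧ 1 = 1
g11 = g2 ∧ g10 = 1 ∧ 1 = 1
g12 = g11 ∧ in2 = 1 ∧ 0 = 0
So g11 = 1 and g12 = 0.

in0=0, in1=1, in2=0, in3=0, in4=0, in5=0, in6=1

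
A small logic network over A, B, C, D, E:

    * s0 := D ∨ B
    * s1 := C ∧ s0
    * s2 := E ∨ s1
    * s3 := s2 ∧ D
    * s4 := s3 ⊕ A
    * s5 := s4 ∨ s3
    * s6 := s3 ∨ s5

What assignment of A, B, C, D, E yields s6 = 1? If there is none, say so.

s6 = s3 ∨ s5 must be 1, so at least one of s3, s5 is 1.
Check with A=0, B=1, C=1, D=1, E=1:
s0 = D ∨ B = 1 ∨ 1 = 1
s1 = C ∧ s0 = 1 ∧ 1 = 1
s2 = E ∨ s1 = 1 ∨ 1 = 1
s3 = s2 ∧ D = 1 ∧ 1 = 1
s4 = s3 ⊕ A = 1 ⊕ 0 = 1
s5 = s4 ∨ s3 = 1 ∨ 1 = 1
s6 = s3 ∨ s5 = 1 ∨ 1 = 1
So s6 = 1 as required.

A=0, B=1, C=1, D=1, E=1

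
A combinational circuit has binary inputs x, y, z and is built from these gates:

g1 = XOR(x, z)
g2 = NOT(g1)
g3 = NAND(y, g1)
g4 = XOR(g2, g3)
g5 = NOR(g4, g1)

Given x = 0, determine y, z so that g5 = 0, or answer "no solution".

g5 = NOR(g4, g1) must be 0, so at least one of g4, g1 is 1.
Check with x = 0 and y=1, z=1:
g1 = XOR(x, z) = XOR(0, 1) = 1
g2 = NOT(g1) = NOT 1 = 0
g3 = NAND(y, g1) = NAND(1, 1) = 0
g4 = XOR(g2, g3) = XOR(0, 0) = 0
g5 = NOR(g4, g1) = NOR(0, 1) = 0
So g5 = 0.

y=1, z=1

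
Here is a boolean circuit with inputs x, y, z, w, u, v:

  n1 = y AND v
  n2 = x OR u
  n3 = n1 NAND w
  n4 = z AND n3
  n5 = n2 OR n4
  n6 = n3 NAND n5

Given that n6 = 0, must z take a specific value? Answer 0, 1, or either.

Both values of z occur among assignments with n6 = 0:
  z=0: x=0, y=0, z=0, w=0, u=1, v=0
  z=1: x=0, y=0, z=1, w=0, u=0, v=0

either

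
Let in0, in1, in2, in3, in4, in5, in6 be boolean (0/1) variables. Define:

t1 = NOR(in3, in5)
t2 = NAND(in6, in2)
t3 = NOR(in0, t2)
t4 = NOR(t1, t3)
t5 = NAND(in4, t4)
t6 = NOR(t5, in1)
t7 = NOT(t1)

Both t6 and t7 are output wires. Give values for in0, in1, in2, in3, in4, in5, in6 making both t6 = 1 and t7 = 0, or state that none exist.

Across all 128 input combinations, none give both t6 = 1 and t7 = 0.

no solution exists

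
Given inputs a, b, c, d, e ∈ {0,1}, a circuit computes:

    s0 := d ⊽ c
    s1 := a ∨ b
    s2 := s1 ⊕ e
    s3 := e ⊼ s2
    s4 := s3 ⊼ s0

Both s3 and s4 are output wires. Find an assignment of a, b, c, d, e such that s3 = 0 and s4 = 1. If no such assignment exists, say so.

a=0 b=0 c=1 d=0 e=1

Check with a=0 b=0 c=1 d=0 e=1:
s0 = d ⊽ c = 0 ⊽ 1 = 0
s1 = a ∨ b = 0 ∨ 0 = 0
s2 = s1 ⊕ e = 0 ⊕ 1 = 1
s3 = e ⊼ s2 = 1 ⊼ 1 = 0
s4 = s3 ⊼ s0 = 0 ⊼ 0 = 1
So s3 = 0 and s4 = 1.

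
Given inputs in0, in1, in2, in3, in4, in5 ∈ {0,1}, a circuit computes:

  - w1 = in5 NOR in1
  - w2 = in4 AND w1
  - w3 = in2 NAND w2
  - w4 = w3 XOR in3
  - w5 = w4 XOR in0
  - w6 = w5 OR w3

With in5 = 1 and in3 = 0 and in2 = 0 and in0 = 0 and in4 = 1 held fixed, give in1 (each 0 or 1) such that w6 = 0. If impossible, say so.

With in5 = 1 and in3 = 0 and in2 = 0 and in0 = 0 and in4 = 1 fixed, none of the 2 settings of in1 give w6 = 0.
For example, with in1=0:
w1 = in5 NOR in1 = 1 NOR 0 = 0
w2 = in4 AND w1 = 1 AND 0 = 0
w3 = in2 NAND w2 = 0 NAND 0 = 1
w4 = w3 XOR in3 = 1 XOR 0 = 1
w5 = w4 XOR in0 = 1 XOR 0 = 1
w6 = w5 OR w3 = 1 OR 1 = 1
giving w6 = 1 ≠ 0.

no solution exists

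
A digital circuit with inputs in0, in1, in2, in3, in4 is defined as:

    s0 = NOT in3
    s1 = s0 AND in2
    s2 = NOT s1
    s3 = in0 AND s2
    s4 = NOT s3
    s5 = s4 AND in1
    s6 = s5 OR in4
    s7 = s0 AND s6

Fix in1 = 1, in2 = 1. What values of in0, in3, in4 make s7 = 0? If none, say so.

s7 = s0 AND s6 must be 0, so at least one of s0, s6 is 0.
Check with in1 = 1, in2 = 1 and in0=0, in3=1, in4=0:
s0 = NOT in3 = NOT 1 = 0
s1 = s0 AND in2 = 0 AND 1 = 0
s2 = NOT s1 = NOT 0 = 1
s3 = in0 AND s2 = 0 AND 1 = 0
s4 = NOT s3 = NOT 0 = 1
s5 = s4 AND in1 = 1 AND 1 = 1
s6 = s5 OR in4 = 1 OR 0 = 1
s7 = s0 AND s6 = 0 AND 1 = 0
So s7 = 0.

in0=0, in3=1, in4=0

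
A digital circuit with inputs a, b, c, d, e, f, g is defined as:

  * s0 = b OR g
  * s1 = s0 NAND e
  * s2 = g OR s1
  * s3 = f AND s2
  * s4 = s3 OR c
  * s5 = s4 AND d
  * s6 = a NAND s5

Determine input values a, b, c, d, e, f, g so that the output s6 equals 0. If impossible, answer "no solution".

Check with a=1, b=0, c=1, d=1, e=0, f=1, g=1:
s0 = b OR g = 0 OR 1 = 1
s1 = s0 NAND e = 1 NAND 0 = 1
s2 = g OR s1 = 1 OR 1 = 1
s3 = f AND s2 = 1 AND 1 = 1
s4 = s3 OR c = 1 OR 1 = 1
s5 = s4 AND d = 1 AND 1 = 1
s6 = a NAND s5 = 1 NAND 1 = 0
So s6 = 0 as required.

a=1, b=0, c=1, d=1, e=0, f=1, g=1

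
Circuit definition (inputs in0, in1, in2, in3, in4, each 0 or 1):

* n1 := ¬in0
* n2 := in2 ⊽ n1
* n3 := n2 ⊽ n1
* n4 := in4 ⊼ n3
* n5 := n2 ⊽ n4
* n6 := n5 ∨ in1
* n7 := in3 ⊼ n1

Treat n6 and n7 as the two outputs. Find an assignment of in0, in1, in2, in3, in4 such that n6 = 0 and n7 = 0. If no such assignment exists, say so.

Check with in0=0, in1=0, in2=1, in3=1, in4=1:
n1 = ¬in0 = ¬0 = 1
n2 = in2 ⊽ n1 = 1 ⊽ 1 = 0
n3 = n2 ⊽ n1 = 0 ⊽ 1 = 0
n4 = in4 ⊼ n3 = 1 ⊼ 0 = 1
n5 = n2 ⊽ n4 = 0 ⊽ 1 = 0
n6 = n5 ∨ in1 = 0 ∨ 0 = 0
n7 = in3 ⊼ n1 = 1 ⊼ 1 = 0
So n6 = 0 and n7 = 0.

in0=0, in1=0, in2=1, in3=1, in4=1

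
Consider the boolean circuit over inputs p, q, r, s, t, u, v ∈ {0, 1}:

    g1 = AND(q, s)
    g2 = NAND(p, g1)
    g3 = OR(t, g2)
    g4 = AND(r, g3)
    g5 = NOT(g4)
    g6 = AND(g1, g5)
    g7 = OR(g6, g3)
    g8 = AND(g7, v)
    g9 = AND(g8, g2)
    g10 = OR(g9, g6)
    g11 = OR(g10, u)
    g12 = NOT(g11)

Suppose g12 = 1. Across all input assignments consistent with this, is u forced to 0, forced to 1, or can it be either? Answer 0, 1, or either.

g12 = NOT(g11) must be 1, so g11 = 0.
g11 = OR(g10, u) must be 0, so both g10 = 0 and u = 0.
Every assignment with g12 = 1 has u = 0; there are 28 such assignment(s).

0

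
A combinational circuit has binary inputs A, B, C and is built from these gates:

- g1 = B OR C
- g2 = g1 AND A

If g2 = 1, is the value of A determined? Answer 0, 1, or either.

g2 = g1 AND A must be 1, so both g1 = 1 and A = 1.
g1 = B OR C must be 1, so at least one of B, C is 1.
Every assignment with g2 = 1 has A = 1; there are 3 such assignment(s).
  A=1, B=0, C=1
  A=1, B=1, C=0
  A=1, B=1, C=1

1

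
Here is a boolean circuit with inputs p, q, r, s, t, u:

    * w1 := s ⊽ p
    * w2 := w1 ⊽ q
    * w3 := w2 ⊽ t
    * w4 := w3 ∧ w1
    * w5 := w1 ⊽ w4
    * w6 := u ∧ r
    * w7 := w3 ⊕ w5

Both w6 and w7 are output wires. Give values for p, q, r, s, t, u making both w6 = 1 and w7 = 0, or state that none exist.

p=1, q=1, r=1, s=1, t=0, u=1

Check with p=1, q=1, r=1, s=1, t=0, u=1:
w1 = s ⊽ p = 1 ⊽ 1 = 0
w2 = w1 ⊽ q = 0 ⊽ 1 = 0
w3 = w2 ⊽ t = 0 ⊽ 0 = 1
w4 = w3 ∧ w1 = 1 ∧ 0 = 0
w5 = w1 ⊽ w4 = 0 ⊽ 0 = 1
w6 = u ∧ r = 1 ∧ 1 = 1
w7 = w3 ⊕ w5 = 1 ⊕ 1 = 0
So w6 = 1 and w7 = 0.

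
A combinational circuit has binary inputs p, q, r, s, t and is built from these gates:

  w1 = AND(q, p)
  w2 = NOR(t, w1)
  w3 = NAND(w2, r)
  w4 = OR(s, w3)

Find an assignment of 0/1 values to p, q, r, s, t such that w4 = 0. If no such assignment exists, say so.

Check with p=1 q=0 r=1 s=0 t=0:
w1 = AND(q, p) = AND(0, 1) = 0
w2 = NOR(t, w1) = NOR(0, 0) = 1
w3 = NAND(w2, r) = NAND(1, 1) = 0
w4 = OR(s, w3) = OR(0, 0) = 0
So w4 = 0 as required.

p=1 q=0 r=1 s=0 t=0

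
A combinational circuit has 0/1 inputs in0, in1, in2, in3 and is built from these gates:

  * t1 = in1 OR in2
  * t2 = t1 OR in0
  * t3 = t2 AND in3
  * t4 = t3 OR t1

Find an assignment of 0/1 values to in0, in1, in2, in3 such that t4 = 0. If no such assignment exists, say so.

in0=0 in1=0 in2=0 in3=1

t4 = t3 OR t1 must be 0, so both t3 = 0 and t1 = 0.
Check with in0=0 in1=0 in2=0 in3=1:
t1 = in1 OR in2 = 0 OR 0 = 0
t2 = t1 OR in0 = 0 OR 0 = 0
t3 = t2 AND in3 = 0 AND 1 = 0
t4 = t3 OR t1 = 0 OR 0 = 0
So t4 = 0 as required.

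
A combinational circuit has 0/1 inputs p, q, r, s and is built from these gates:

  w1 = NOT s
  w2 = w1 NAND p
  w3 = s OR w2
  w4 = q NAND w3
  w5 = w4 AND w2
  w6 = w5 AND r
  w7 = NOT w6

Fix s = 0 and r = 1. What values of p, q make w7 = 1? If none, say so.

w7 = NOT w6 must be 1, so w6 = 0.
w6 = w5 AND r must be 0, so at least one of w5, r is 0.
Check with s = 0 and r = 1 and p=0, q=1:
w1 = NOT s = NOT 0 = 1
w2 = w1 NAND p = 1 NAND 0 = 1
w3 = s OR w2 = 0 OR 1 = 1
w4 = q NAND w3 = 1 NAND 1 = 0
w5 = w4 AND w2 = 0 AND 1 = 0
w6 = w5 AND r = 0 AND 1 = 0
w7 = NOT w6 = NOT 0 = 1
So w7 = 1.

p=0, q=1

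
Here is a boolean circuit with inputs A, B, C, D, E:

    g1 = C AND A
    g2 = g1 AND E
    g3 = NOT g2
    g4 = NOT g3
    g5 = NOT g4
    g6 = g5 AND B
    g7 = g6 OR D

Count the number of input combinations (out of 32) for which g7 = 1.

23

g7 = g6 OR D must be 1, so at least one of g6, D is 1.
Enumerating the 32 input combinations, 23 give g7 = 1 and 9 give g7 = 0.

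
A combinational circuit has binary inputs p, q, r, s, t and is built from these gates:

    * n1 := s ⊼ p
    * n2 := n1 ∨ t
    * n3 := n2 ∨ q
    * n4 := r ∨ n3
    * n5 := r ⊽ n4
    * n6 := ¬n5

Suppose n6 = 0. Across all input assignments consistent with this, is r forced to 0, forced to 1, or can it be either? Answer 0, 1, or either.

0

n6 = ¬n5 must be 0, so n5 = 1.
Every assignment with n6 = 0 has r = 0; there are 1 such assignment(s).
  p=1, q=0, r=0, s=1, t=0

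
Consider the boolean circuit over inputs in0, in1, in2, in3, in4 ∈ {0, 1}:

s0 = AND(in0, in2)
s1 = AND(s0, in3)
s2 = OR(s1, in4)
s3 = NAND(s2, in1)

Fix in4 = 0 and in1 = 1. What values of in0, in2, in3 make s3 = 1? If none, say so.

in0=0, in2=1, in3=0

s3 = NAND(s2, in1) must be 1, so at least one of s2, in1 is 0.
Check with in4 = 0 and in1 = 1 and in0=0, in2=1, in3=0:
s0 = AND(in0, in2) = AND(0, 1) = 0
s1 = AND(s0, in3) = AND(0, 0) = 0
s2 = OR(s1, in4) = OR(0, 0) = 0
s3 = NAND(s2, in1) = NAND(0, 1) = 1
So s3 = 1.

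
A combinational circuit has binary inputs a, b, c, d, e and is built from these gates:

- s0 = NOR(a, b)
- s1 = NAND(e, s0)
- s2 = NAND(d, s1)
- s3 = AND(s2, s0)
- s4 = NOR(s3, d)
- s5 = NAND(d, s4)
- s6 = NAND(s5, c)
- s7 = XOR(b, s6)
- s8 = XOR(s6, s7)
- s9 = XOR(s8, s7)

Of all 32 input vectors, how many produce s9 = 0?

s9 = XOR(s8, s7) must be 0, so s8 and s7 are equal.
Enumerating the 32 input combinations, 16 give s9 = 0 and 16 give s9 = 1.

16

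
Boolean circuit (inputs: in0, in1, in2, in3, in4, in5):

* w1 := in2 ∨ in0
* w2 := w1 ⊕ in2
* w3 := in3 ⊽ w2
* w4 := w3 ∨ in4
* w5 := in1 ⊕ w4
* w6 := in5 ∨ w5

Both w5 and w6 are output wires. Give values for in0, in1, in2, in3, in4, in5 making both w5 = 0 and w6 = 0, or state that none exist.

Check with in0=0, in1=1, in2=1, in3=0, in4=1, in5=0:
w1 = in2 ∨ in0 = 1 ∨ 0 = 1
w2 = w1 ⊕ in2 = 1 ⊕ 1 = 0
w3 = in3 ⊽ w2 = 0 ⊽ 0 = 1
w4 = w3 ∨ in4 = 1 ∨ 1 = 1
w5 = in1 ⊕ w4 = 1 ⊕ 1 = 0
w6 = in5 ∨ w5 = 0 ∨ 0 = 0
So w5 = 0 and w6 = 0.

in0=0, in1=1, in2=1, in3=0, in4=1, in5=0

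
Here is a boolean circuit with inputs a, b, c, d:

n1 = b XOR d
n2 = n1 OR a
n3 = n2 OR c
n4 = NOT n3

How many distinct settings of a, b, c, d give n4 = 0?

14

n4 = NOT n3 must be 0, so n3 = 1.
n3 = n2 OR c must be 1, so at least one of n2, c is 1.
Enumerating the 16 input combinations, 14 give n4 = 0 and 2 give n4 = 1.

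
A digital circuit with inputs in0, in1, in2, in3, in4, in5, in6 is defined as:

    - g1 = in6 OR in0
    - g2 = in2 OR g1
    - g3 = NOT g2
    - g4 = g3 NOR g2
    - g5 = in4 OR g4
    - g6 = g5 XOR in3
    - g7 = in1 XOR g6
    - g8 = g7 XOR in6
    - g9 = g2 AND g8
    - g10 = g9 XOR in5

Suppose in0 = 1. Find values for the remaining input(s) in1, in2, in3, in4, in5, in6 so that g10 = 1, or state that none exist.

g10 = g9 XOR in5 must be 1, so g9 and in5 differ.
Check with in0 = 1 and in1=1, in2=1, in3=1, in4=1, in5=0, in6=0:
g1 = in6 OR in0 = 0 OR 1 = 1
g2 = in2 OR g1 = 1 OR 1 = 1
g3 = NOT g2 = NOT 1 = 0
g4 = g3 NOR g2 = 0 NOR 1 = 0
g5 = in4 OR g4 = 1 OR 0 = 1
g6 = g5 XOR in3 = 1 XOR 1 = 0
g7 = in1 XOR g6 = 1 XOR 0 = 1
g8 = g7 XOR in6 = 1 XOR 0 = 1
g9 = g2 AND g8 = 1 AND 1 = 1
g10 = g9 XOR in5 = 1 XOR 0 = 1
So g10 = 1.

in1=1 in2=1 in3=1 in4=1 in5=0 in6=0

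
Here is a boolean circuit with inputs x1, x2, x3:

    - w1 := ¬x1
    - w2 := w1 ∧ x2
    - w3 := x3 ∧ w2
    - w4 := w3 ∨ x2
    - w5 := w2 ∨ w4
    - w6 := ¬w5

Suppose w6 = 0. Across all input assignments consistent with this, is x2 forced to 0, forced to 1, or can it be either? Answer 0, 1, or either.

1

w6 = ¬w5 must be 0, so w5 = 1.
w5 = w2 ∨ w4 must be 1, so at least one of w2, w4 is 1.
Every assignment with w6 = 0 has x2 = 1; there are 4 such assignment(s).
  x1=0, x2=1, x3=0
  x1=0, x2=1, x3=1
  x1=1, x2=1, x3=0
  x1=1, x2=1, x3=1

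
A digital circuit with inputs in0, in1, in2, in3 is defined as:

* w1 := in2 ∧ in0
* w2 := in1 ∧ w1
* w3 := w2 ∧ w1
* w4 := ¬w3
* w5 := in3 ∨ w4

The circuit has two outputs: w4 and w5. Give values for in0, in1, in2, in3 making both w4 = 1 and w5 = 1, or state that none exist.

in0=1, in1=0, in2=1, in3=0

Check with in0=1, in1=0, in2=1, in3=0:
w1 = in2 ∧ in0 = 1 ∧ 1 = 1
w2 = in1 ∧ w1 = 0 ∧ 1 = 0
w3 = w2 ∧ w1 = 0 ∧ 1 = 0
w4 = ¬w3 = ¬0 = 1
w5 = in3 ∨ w4 = 0 ∨ 1 = 1
So w4 = 1 and w5 = 1.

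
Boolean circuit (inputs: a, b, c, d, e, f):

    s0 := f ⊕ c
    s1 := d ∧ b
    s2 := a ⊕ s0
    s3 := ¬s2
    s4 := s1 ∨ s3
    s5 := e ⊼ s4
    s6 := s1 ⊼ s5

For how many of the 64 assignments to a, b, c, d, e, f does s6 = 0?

8

s6 = s1 ⊼ s5 must be 0, so both s1 = 1 and s5 = 1.
s1 = d ∧ b must be 1, so both d = 1 and b = 1.
s5 = e ⊼ s4 must be 1, so at least one of e, s4 is 0.
Enumerating the 64 input combinations, 8 give s6 = 0 and 56 give s6 = 1.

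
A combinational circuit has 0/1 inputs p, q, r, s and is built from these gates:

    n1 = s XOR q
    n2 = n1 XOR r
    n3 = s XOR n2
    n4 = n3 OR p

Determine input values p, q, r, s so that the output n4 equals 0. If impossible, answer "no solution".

n4 = n3 OR p must be 0, so both n3 = 0 and p = 0.
Check with p=0 q=0 r=0 s=1:
n1 = s XOR q = 1 XOR 0 = 1
n2 = n1 XOR r = 1 XOR 0 = 1
n3 = s XOR n2 = 1 XOR 1 = 0
n4 = n3 OR p = 0 OR 0 = 0
So n4 = 0 as required.

p=0 q=0 r=0 s=1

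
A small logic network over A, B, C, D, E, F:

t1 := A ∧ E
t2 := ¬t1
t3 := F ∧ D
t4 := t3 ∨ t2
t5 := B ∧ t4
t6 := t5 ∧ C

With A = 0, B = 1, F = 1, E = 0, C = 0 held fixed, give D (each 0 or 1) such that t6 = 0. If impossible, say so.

t6 = t5 ∧ C must be 0, so at least one of t5, C is 0.
Check with A = 0, B = 1, F = 1, E = 0, C = 0 and D=0:
t1 = A ∧ E = 0 ∧ 0 = 0
t2 = ¬t1 = ¬0 = 1
t3 = F ∧ D = 1 ∧ 0 = 0
t4 = t3 ∨ t2 = 0 ∨ 1 = 1
t5 = B ∧ t4 = 1 ∧ 1 = 1
t6 = t5 ∧ C = 1 ∧ 0 = 0
So t6 = 0.

D=0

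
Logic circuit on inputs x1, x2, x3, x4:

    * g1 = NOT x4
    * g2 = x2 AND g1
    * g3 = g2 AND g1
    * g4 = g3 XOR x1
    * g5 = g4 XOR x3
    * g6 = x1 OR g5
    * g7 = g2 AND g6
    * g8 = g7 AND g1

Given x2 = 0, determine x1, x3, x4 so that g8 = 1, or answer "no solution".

With x2 = 0 fixed, none of the 8 settings of x1, x3, x4 give g8 = 1.
For example, with x1=0, x3=1, x4=0:
g1 = NOT x4 = NOT 0 = 1
g2 = x2 AND g1 = 0 AND 1 = 0
g3 = g2 AND g1 = 0 AND 1 = 0
g4 = g3 XOR x1 = 0 XOR 0 = 0
g5 = g4 XOR x3 = 0 XOR 1 = 1
g6 = x1 OR g5 = 0 OR 1 = 1
g7 = g2 AND g6 = 0 AND 1 = 0
g8 = g7 AND g1 = 0 AND 1 = 0
giving g8 = 0 ≠ 1.

no solution exists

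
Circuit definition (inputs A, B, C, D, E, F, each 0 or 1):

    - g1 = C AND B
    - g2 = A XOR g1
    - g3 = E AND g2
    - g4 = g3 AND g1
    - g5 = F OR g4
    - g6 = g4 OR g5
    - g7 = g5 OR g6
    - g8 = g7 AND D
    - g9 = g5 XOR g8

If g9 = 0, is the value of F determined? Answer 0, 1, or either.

either

Both values of F occur among assignments with g9 = 0:
  F=0: A=0, B=0, C=0, D=0, E=0, F=0
  F=1: A=0, B=0, C=0, D=1, E=0, F=1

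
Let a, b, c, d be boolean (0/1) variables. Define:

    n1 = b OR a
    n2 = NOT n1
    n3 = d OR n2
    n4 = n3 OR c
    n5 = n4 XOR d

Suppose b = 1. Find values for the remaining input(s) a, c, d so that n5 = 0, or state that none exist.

n5 = n4 XOR d must be 0, so n4 and d are equal.
Check with b = 1 and a=0, c=0, d=1:
n1 = b OR a = 1 OR 0 = 1
n2 = NOT n1 = NOT 1 = 0
n3 = d OR n2 = 1 OR 0 = 1
n4 = n3 OR c = 1 OR 0 = 1
n5 = n4 XOR d = 1 XOR 1 = 0
So n5 = 0.

a=0, c=0, d=1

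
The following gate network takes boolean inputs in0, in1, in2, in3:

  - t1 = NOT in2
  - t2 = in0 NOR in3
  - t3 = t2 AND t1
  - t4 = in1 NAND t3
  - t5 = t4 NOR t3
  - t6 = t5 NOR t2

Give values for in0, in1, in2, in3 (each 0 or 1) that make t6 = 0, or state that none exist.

in0=0 in1=1 in2=1 in3=0

t6 = t5 NOR t2 must be 0, so at least one of t5, t2 is 1.
Check with in0=0 in1=1 in2=1 in3=0:
t1 = NOT in2 = NOT 1 = 0
t2 = in0 NOR in3 = 0 NOR 0 = 1
t3 = t2 AND t1 = 1 AND 0 = 0
t4 = in1 NAND t3 = 1 NAND 0 = 1
t5 = t4 NOR t3 = 1 NOR 0 = 0
t6 = t5 NOR t2 = 0 NOR 1 = 0
So t6 = 0 as required.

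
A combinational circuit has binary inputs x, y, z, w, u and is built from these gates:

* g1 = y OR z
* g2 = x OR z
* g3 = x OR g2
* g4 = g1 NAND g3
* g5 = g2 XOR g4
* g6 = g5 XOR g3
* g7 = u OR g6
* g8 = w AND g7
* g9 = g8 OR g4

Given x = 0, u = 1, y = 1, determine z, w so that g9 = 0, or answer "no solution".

z=1, w=0

Check with x = 0, u = 1, y = 1 and z=1, w=0:
g1 = y OR z = 1 OR 1 = 1
g2 = x OR z = 0 OR 1 = 1
g3 = x OR g2 = 0 OR 1 = 1
g4 = g1 NAND g3 = 1 NAND 1 = 0
g5 = g2 XOR g4 = 1 XOR 0 = 1
g6 = g5 XOR g3 = 1 XOR 1 = 0
g7 = u OR g6 = 1 OR 0 = 1
g8 = w AND g7 = 0 AND 1 = 0
g9 = g8 OR g4 = 0 OR 0 = 0
So g9 = 0.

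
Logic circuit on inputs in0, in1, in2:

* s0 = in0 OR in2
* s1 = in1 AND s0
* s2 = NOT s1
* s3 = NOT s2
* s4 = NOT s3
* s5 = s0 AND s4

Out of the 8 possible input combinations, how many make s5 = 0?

s5 = s0 AND s4 must be 0, so at least one of s0, s4 is 0.
Satisfying assignments:
  in0=0, in1=0, in2=0
  in0=0, in1=1, in2=0
  in0=0, in1=1, in2=1
  in0=1, in1=1, in2=0
  in0=1, in1=1, in2=1

5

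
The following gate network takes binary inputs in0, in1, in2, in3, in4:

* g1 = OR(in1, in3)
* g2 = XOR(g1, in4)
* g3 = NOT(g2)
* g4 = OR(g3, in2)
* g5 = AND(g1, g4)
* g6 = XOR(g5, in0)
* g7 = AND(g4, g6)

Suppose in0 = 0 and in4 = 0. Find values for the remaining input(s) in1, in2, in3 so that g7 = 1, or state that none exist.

in1=1, in2=1, in3=0

Check with in0 = 0 and in4 = 0 and in1=1, in2=1, in3=0:
g1 = OR(in1, in3) = OR(1, 0) = 1
g2 = XOR(g1, in4) = XOR(1, 0) = 1
g3 = NOT(g2) = NOT 1 = 0
g4 = OR(g3, in2) = OR(0, 1) = 1
g5 = AND(g1, g4) = AND(1, 1) = 1
g6 = XOR(g5, in0) = XOR(1, 0) = 1
g7 = AND(g4, g6) = AND(1, 1) = 1
So g7 = 1.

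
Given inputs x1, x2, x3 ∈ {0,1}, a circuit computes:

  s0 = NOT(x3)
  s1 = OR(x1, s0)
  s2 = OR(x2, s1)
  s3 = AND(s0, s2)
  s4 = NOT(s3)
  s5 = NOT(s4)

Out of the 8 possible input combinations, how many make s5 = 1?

s5 = NOT(s4) must be 1, so s4 = 0.
s4 = NOT(s3) must be 0, so s3 = 1.
s3 = AND(s0, s2) must be 1, so both s0 = 1 and s2 = 1.
Enumerating the 8 input combinations, 4 give s5 = 1 and 4 give s5 = 0.

4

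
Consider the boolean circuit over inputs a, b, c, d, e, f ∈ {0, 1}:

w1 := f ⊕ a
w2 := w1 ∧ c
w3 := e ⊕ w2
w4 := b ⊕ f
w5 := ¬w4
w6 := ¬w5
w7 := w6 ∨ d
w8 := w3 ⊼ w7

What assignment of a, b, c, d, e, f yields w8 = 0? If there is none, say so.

w8 = w3 ⊼ w7 must be 0, so both w3 = 1 and w7 = 1.
Check with a=1 b=1 c=1 d=1 e=0 f=0:
w1 = f ⊕ a = 0 ⊕ 1 = 1
w2 = w1 ∧ c = 1 ∧ 1 = 1
w3 = e ⊕ w2 = 0 ⊕ 1 = 1
w4 = b ⊕ f = 1 ⊕ 0 = 1
w5 = ¬w4 = ¬1 = 0
w6 = ¬w5 = ¬0 = 1
w7 = w6 ∨ d = 1 ∨ 1 = 1
w8 = w3 ⊼ w7 = 1 ⊼ 1 = 0
So w8 = 0 as required.

a=1 b=1 c=1 d=1 e=0 f=0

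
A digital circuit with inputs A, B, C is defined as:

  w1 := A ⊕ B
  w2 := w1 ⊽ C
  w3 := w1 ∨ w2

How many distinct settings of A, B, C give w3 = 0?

2

w3 = w1 ∨ w2 must be 0, so both w1 = 0 and w2 = 0.
w1 = A ⊕ B must be 0, so A and B are equal.
Enumerating the 8 input combinations, 2 give w3 = 0 and 6 give w3 = 1.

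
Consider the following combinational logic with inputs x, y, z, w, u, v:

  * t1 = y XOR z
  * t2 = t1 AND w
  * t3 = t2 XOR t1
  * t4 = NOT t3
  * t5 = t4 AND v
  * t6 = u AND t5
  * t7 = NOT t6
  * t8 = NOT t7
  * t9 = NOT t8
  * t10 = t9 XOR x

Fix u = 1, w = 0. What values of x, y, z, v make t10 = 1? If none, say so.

x=0, y=0, z=0, v=0

Check with u = 1, w = 0 and x=0, y=0, z=0, v=0:
t1 = y XOR z = 0 XOR 0 = 0
t2 = t1 AND w = 0 AND 0 = 0
t3 = t2 XOR t1 = 0 XOR 0 = 0
t4 = NOT t3 = NOT 0 = 1
t5 = t4 AND v = 1 AND 0 = 0
t6 = u AND t5 = 1 AND 0 = 0
t7 = NOT t6 = NOT 0 = 1
t8 = NOT t7 = NOT 1 = 0
t9 = NOT t8 = NOT 0 = 1
t10 = t9 XOR x = 1 XOR 0 = 1
So t10 = 1.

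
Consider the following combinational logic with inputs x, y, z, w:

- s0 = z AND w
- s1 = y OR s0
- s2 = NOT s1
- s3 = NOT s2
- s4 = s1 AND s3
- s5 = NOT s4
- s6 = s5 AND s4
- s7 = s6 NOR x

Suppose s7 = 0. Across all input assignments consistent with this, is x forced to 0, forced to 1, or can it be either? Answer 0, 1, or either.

1

s7 = s6 NOR x must be 0, so at least one of s6, x is 1.
Every assignment with s7 = 0 has x = 1; there are 8 such assignment(s).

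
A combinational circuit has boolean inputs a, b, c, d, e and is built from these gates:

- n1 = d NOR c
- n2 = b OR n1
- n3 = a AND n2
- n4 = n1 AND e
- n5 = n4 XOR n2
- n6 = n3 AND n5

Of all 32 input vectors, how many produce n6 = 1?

8

n6 = n3 AND n5 must be 1, so both n3 = 1 and n5 = 1.
n3 = a AND n2 must be 1, so both a = 1 and n2 = 1.
n5 = n4 XOR n2 must be 1, so n4 and n2 differ.
Enumerating the 32 input combinations, 8 give n6 = 1 and 24 give n6 = 0.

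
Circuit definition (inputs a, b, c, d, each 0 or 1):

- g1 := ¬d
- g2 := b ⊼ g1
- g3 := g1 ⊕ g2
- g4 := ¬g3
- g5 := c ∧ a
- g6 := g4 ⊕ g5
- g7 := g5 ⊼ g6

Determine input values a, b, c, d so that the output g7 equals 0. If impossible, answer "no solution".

a=1, b=0, c=1, d=1

Check with a=1, b=0, c=1, d=1:
g1 = ¬d = ¬1 = 0
g2 = b ⊼ g1 = 0 ⊼ 0 = 1
g3 = g1 ⊕ g2 = 0 ⊕ 1 = 1
g4 = ¬g3 = ¬1 = 0
g5 = c ∧ a = 1 ∧ 1 = 1
g6 = g4 ⊕ g5 = 0 ⊕ 1 = 1
g7 = g5 ⊼ g6 = 1 ⊼ 1 = 0
So g7 = 0 as required.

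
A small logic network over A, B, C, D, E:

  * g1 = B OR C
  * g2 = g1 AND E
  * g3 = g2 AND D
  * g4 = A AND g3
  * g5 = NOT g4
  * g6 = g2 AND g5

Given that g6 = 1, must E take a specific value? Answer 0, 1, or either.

g6 = g2 AND g5 must be 1, so both g2 = 1 and g5 = 1.
g2 = g1 AND E must be 1, so both g1 = 1 and E = 1.
Every assignment with g6 = 1 has E = 1; there are 9 such assignment(s).

1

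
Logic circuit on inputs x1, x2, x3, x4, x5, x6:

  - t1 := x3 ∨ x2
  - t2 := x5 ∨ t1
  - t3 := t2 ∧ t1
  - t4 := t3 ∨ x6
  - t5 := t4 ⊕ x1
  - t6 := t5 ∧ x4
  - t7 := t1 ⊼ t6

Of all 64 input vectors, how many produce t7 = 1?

t7 = t1 ⊼ t6 must be 1, so at least one of t1, t6 is 0.
Enumerating the 64 input combinations, 52 give t7 = 1 and 12 give t7 = 0.

52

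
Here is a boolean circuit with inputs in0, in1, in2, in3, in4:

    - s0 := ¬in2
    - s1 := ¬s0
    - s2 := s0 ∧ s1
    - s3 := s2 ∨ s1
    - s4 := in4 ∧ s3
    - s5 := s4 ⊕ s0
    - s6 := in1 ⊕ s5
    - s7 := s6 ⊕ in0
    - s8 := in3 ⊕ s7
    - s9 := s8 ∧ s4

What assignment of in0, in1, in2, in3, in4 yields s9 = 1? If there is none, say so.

in0=1 in1=0 in2=1 in3=1 in4=1

s9 = s8 ∧ s4 must be 1, so both s8 = 1 and s4 = 1.
Check with in0=1 in1=0 in2=1 in3=1 in4=1:
s0 = ¬in2 = ¬1 = 0
s1 = ¬s0 = ¬0 = 1
s2 = s0 ∧ s1 = 0 ∧ 1 = 0
s3 = s2 ∨ s1 = 0 ∨ 1 = 1
s4 = in4 ∧ s3 = 1 ∧ 1 = 1
s5 = s4 ⊕ s0 = 1 ⊕ 0 = 1
s6 = in1 ⊕ s5 = 0 ⊕ 1 = 1
s7 = s6 ⊕ in0 = 1 ⊕ 1 = 0
s8 = in3 ⊕ s7 = 1 ⊕ 0 = 1
s9 = s8 ∧ s4 = 1 ∧ 1 = 1
So s9 = 1 as required.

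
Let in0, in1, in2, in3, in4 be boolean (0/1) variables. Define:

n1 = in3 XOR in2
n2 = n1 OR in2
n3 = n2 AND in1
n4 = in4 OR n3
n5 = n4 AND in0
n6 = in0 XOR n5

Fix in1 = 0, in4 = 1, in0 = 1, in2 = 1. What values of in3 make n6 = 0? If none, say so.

in3=0

Check with in1 = 0, in4 = 1, in0 = 1, in2 = 1 and in3=0:
n1 = in3 XOR in2 = 0 XOR 1 = 1
n2 = n1 OR in2 = 1 OR 1 = 1
n3 = n2 AND in1 = 1 AND 0 = 0
n4 = in4 OR n3 = 1 OR 0 = 1
n5 = n4 AND in0 = 1 AND 1 = 1
n6 = in0 XOR n5 = 1 XOR 1 = 0
So n6 = 0.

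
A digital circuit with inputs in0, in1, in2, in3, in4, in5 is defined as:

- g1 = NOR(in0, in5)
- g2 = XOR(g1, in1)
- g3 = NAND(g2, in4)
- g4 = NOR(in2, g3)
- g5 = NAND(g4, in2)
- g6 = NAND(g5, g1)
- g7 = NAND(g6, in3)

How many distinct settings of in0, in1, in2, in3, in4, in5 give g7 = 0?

24

g7 = NAND(g6, in3) must be 0, so both g6 = 1 and in3 = 1.
g6 = NAND(g5, g1) must be 1, so at least one of g5, g1 is 0.
Enumerating the 64 input combinations, 24 give g7 = 0 and 40 give g7 = 1.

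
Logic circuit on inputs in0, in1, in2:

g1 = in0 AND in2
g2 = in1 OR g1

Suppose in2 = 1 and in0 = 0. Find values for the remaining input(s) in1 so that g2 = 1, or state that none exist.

in1=1

Check with in2 = 1 and in0 = 0 and in1=1:
g1 = in0 AND in2 = 0 AND 1 = 0
g2 = in1 OR g1 = 1 OR 0 = 1
So g2 = 1.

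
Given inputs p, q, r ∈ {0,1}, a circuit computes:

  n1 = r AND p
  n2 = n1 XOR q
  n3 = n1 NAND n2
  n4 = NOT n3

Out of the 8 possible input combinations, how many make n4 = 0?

7

n4 = NOT n3 must be 0, so n3 = 1.
Enumerating the 8 input combinations, 7 give n4 = 0 and 1 give n4 = 1.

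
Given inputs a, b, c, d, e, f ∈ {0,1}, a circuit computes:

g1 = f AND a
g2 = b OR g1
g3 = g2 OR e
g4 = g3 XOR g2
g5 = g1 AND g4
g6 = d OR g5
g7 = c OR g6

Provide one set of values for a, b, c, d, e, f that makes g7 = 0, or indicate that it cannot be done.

g7 = c OR g6 must be 0, so both c = 0 and g6 = 0.
g6 = d OR g5 must be 0, so both d = 0 and g5 = 0.
Check with a=0 b=1 c=0 d=0 e=0 f=1:
g1 = f AND a = 1 AND 0 = 0
g2 = b OR g1 = 1 OR 0 = 1
g3 = g2 OR e = 1 OR 0 = 1
g4 = g3 XOR g2 = 1 XOR 1 = 0
g5 = g1 AND g4 = 0 AND 0 = 0
g6 = d OR g5 = 0 OR 0 = 0
g7 = c OR g6 = 0 OR 0 = 0
So g7 = 0 as required.

a=0 b=1 c=0 d=0 e=0 f=1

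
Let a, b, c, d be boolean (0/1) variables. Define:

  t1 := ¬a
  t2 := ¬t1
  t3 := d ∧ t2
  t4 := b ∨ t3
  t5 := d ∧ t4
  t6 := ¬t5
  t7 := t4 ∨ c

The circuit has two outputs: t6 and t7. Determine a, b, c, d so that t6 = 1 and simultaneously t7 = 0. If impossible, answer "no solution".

Check with a=1, b=0, c=0, d=0:
t1 = ¬a = ¬1 = 0
t2 = ¬t1 = ¬0 = 1
t3 = d ∧ t2 = 0 ∧ 1 = 0
t4 = b ∨ t3 = 0 ∨ 0 = 0
t5 = d ∧ t4 = 0 ∧ 0 = 0
t6 = ¬t5 = ¬0 = 1
t7 = t4 ∨ c = 0 ∨ 0 = 0
So t6 = 1 and t7 = 0.

a=1, b=0, c=0, d=0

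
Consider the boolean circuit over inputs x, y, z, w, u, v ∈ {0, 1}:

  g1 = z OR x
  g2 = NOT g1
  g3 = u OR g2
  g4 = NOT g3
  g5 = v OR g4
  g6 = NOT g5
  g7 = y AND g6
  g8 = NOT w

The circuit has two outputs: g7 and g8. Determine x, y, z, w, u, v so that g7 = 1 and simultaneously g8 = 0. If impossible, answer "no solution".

Check with x=0, y=1, z=0, w=1, u=0, v=0:
g1 = z OR x = 0 OR 0 = 0
g2 = NOT g1 = NOT 0 = 1
g3 = u OR g2 = 0 OR 1 = 1
g4 = NOT g3 = NOT 1 = 0
g5 = v OR g4 = 0 OR 0 = 0
g6 = NOT g5 = NOT 0 = 1
g7 = y AND g6 = 1 AND 1 = 1
g8 = NOT w = NOT 1 = 0
So g7 = 1 and g8 = 0.

x=0, y=1, z=0, w=1, u=0, v=0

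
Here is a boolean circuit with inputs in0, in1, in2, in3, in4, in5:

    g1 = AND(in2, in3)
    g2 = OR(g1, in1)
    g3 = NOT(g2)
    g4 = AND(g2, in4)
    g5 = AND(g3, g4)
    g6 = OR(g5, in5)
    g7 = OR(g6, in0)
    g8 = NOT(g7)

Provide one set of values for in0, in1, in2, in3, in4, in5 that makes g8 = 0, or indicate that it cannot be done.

Check with in0=1, in1=0, in2=1, in3=1, in4=0, in5=1:
g1 = AND(in2, in3) = AND(1, 1) = 1
g2 = OR(g1, in1) = OR(1, 0) = 1
g3 = NOT(g2) = NOT 1 = 0
g4 = AND(g2, in4) = AND(1, 0) = 0
g5 = AND(g3, g4) = AND(0, 0) = 0
g6 = OR(g5, in5) = OR(0, 1) = 1
g7 = OR(g6, in0) = OR(1, 1) = 1
g8 = NOT(g7) = NOT 1 = 0
So g8 = 0 as required.

in0=1, in1=0, in2=1, in3=1, in4=0, in5=1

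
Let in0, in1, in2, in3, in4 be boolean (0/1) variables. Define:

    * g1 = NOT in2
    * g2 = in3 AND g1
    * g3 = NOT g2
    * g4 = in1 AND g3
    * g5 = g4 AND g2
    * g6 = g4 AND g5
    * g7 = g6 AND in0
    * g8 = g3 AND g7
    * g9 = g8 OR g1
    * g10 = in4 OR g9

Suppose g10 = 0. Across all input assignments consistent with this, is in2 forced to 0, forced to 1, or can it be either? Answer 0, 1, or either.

1

g10 = in4 OR g9 must be 0, so both in4 = 0 and g9 = 0.
g9 = g8 OR g1 must be 0, so both g8 = 0 and g1 = 0.
g8 = g3 AND g7 must be 0, so at least one of g3, g7 is 0.
Every assignment with g10 = 0 has in2 = 1; there are 8 such assignment(s).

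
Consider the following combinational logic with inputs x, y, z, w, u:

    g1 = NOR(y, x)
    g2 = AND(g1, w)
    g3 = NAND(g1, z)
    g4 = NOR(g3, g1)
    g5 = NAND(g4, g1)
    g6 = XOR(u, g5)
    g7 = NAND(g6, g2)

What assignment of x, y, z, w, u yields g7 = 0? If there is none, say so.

g7 = NAND(g6, g2) must be 0, so both g6 = 1 and g2 = 1.
g6 = XOR(u, g5) must be 1, so u and g5 differ.
g2 = AND(g1, w) must be 1, so both g1 = 1 and w = 1.
Check with x=0, y=0, z=1, w=1, u=0:
g1 = NOR(y, x) = NOR(0, 0) = 1
g2 = AND(g1, w) = AND(1, 1) = 1
g3 = NAND(g1, z) = NAND(1, 1) = 0
g4 = NOR(g3, g1) = NOR(0, 1) = 0
g5 = NAND(g4, g1) = NAND(0, 1) = 1
g6 = XOR(u, g5) = XOR(0, 1) = 1
g7 = NAND(g6, g2) = NAND(1, 1) = 0
So g7 = 0 as required.

x=0, y=0, z=1, w=1, u=0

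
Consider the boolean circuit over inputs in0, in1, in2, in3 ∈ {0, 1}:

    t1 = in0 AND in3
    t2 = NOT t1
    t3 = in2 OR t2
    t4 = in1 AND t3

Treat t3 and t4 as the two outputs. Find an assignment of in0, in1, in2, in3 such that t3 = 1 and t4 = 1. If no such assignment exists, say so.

Check with in0=0, in1=1, in2=1, in3=0:
t1 = in0 AND in3 = 0 AND 0 = 0
t2 = NOT t1 = NOT 0 = 1
t3 = in2 OR t2 = 1 OR 1 = 1
t4 = in1 AND t3 = 1 AND 1 = 1
So t3 = 1 and t4 = 1.

in0=0, in1=1, in2=1, in3=0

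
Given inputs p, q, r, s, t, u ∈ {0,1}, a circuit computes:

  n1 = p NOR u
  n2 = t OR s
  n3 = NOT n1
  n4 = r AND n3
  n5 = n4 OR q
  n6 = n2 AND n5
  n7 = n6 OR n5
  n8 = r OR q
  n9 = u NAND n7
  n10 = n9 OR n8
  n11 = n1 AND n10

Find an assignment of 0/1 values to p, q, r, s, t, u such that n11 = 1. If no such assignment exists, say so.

n11 = n1 AND n10 must be 1, so both n1 = 1 and n10 = 1.
n1 = p NOR u must be 1, so both p = 0 and u = 0.
n10 = n9 OR n8 must be 1, so at least one of n9, n8 is 1.
Check with p=0, q=0, r=0, s=1, t=1, u=0:
n1 = p NOR u = 0 NOR 0 = 1
n2 = t OR s = 1 OR 1 = 1
n3 = NOT n1 = NOT 1 = 0
n4 = r AND n3 = 0 AND 0 = 0
n5 = n4 OR q = 0 OR 0 = 0
n6 = n2 AND n5 = 1 AND 0 = 0
n7 = n6 OR n5 = 0 OR 0 = 0
n8 = r OR q = 0 OR 0 = 0
n9 = u NAND n7 = 0 NAND 0 = 1
n10 = n9 OR n8 = 1 OR 0 = 1
n11 = n1 AND n10 = 1 AND 1 = 1
So n11 = 1 as required.

p=0, q=0, r=0, s=1, t=1, u=0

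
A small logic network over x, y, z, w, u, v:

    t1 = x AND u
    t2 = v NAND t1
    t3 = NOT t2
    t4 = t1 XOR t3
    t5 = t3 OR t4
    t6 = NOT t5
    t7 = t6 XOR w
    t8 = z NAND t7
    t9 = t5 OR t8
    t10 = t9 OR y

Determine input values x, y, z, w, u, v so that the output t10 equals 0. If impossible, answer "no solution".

x=0, y=0, z=1, w=0, u=0, v=0

t10 = t9 OR y must be 0, so both t9 = 0 and y = 0.
t9 = t5 OR t8 must be 0, so both t5 = 0 and t8 = 0.
Check with x=0, y=0, z=1, w=0, u=0, v=0:
t1 = x AND u = 0 AND 0 = 0
t2 = v NAND t1 = 0 NAND 0 = 1
t3 = NOT t2 = NOT 1 = 0
t4 = t1 XOR t3 = 0 XOR 0 = 0
t5 = t3 OR t4 = 0 OR 0 = 0
t6 = NOT t5 = NOT 0 = 1
t7 = t6 XOR w = 1 XOR 0 = 1
t8 = z NAND t7 = 1 NAND 1 = 0
t9 = t5 OR t8 = 0 OR 0 = 0
t10 = t9 OR y = 0 OR 0 = 0
So t10 = 0 as required.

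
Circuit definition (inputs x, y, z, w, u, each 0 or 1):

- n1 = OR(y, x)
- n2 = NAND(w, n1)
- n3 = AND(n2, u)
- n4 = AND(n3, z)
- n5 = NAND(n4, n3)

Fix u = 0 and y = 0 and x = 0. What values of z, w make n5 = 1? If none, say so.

z=0, w=0

n5 = NAND(n4, n3) must be 1, so at least one of n4, n3 is 0.
Check with u = 0 and y = 0 and x = 0 and z=0, w=0:
n1 = OR(y, x) = OR(0, 0) = 0
n2 = NAND(w, n1) = NAND(0, 0) = 1
n3 = AND(n2, u) = AND(1, 0) = 0
n4 = AND(n3, z) = AND(0, 0) = 0
n5 = NAND(n4, n3) = NAND(0, 0) = 1
So n5 = 1.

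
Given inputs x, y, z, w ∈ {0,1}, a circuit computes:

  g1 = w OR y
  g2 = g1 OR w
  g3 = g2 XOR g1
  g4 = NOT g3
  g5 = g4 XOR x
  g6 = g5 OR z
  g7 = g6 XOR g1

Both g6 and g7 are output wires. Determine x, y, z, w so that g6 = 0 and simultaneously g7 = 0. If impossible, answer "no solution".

x=1 y=0 z=0 w=0

Check with x=1 y=0 z=0 w=0:
g1 = w OR y = 0 OR 0 = 0
g2 = g1 OR w = 0 OR 0 = 0
g3 = g2 XOR g1 = 0 XOR 0 = 0
g4 = NOT g3 = NOT 0 = 1
g5 = g4 XOR x = 1 XOR 1 = 0
g6 = g5 OR z = 0 OR 0 = 0
g7 = g6 XOR g1 = 0 XOR 0 = 0
So g6 = 0 and g7 = 0.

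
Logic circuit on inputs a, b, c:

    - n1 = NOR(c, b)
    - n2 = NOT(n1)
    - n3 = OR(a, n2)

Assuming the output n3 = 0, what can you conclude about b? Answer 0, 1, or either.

n3 = OR(a, n2) must be 0, so both a = 0 and n2 = 0.
n2 = NOT(n1) must be 0, so n1 = 1.
n1 = NOR(c, b) must be 1, so both c = 0 and b = 0.
Every assignment with n3 = 0 has b = 0; there are 1 such assignment(s).
  a=0, b=0, c=0

0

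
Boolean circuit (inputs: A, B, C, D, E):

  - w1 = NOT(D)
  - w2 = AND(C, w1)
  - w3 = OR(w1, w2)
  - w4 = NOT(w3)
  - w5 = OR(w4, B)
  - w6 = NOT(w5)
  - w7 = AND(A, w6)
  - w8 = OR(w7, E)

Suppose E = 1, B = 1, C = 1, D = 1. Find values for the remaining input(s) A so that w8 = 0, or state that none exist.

With E = 1, B = 1, C = 1, D = 1 fixed, none of the 2 settings of A give w8 = 0.
For example, with A=1:
w1 = NOT(D) = NOT 1 = 0
w2 = AND(C, w1) = AND(1, 0) = 0
w3 = OR(w1, w2) = OR(0, 0) = 0
w4 = NOT(w3) = NOT 0 = 1
w5 = OR(w4, B) = OR(1, 1) = 1
w6 = NOT(w5) = NOT 1 = 0
w7 = AND(A, w6) = AND(1, 0) = 0
w8 = OR(w7, E) = OR(0, 1) = 1
giving w8 = 1 ≠ 0.

no solution exists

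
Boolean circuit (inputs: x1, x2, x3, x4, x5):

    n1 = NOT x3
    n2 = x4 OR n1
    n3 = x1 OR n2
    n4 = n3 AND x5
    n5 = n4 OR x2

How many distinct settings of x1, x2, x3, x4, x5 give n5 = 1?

23

n5 = n4 OR x2 must be 1, so at least one of n4, x2 is 1.
Enumerating the 32 input combinations, 23 give n5 = 1 and 9 give n5 = 0.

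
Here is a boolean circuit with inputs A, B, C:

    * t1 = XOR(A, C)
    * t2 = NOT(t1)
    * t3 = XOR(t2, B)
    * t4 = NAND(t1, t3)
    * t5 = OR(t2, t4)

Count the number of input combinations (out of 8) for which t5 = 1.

t5 = OR(t2, t4) must be 1, so at least one of t2, t4 is 1.
Satisfying assignments:
  A=0, B=0, C=0
  A=0, B=0, C=1
  A=0, B=1, C=0
  A=1, B=0, C=0
  A=1, B=0, C=1
  A=1, B=1, C=1

6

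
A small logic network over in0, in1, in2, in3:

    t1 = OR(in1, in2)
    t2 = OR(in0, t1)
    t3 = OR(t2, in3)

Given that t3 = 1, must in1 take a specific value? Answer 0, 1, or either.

Both values of in1 occur among assignments with t3 = 1:
  in1=0: in0=0, in1=0, in2=0, in3=1
  in1=1: in0=0, in1=1, in2=0, in3=0

either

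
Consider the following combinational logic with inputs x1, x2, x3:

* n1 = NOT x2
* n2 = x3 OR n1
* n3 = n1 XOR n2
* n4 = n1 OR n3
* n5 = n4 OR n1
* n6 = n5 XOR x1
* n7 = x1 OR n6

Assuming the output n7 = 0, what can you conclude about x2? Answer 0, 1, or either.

1

n7 = x1 OR n6 must be 0, so both x1 = 0 and n6 = 0.
n6 = n5 XOR x1 must be 0, so n5 and x1 are equal.
Every assignment with n7 = 0 has x2 = 1; there are 1 such assignment(s).
  x1=0, x2=1, x3=0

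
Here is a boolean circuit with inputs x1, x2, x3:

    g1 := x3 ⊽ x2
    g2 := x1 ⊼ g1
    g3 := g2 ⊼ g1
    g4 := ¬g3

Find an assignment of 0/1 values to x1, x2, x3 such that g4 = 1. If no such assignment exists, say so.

g4 = ¬g3 must be 1, so g3 = 0.
Check with x1=0 x2=0 x3=0:
g1 = x3 ⊽ x2 = 0 ⊽ 0 = 1
g2 = x1 ⊼ g1 = 0 ⊼ 1 = 1
g3 = g2 ⊼ g1 = 1 ⊼ 1 = 0
g4 = ¬g3 = ¬0 = 1
So g4 = 1 as required.

x1=0 x2=0 x3=0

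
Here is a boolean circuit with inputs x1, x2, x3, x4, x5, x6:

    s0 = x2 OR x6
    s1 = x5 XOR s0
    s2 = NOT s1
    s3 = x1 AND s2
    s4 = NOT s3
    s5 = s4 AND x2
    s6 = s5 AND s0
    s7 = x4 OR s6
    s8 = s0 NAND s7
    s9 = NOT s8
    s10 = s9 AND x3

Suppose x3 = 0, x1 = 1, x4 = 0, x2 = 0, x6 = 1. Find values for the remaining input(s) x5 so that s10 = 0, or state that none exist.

s10 = s9 AND x3 must be 0, so at least one of s9, x3 is 0.
Check with x3 = 0, x1 = 1, x4 = 0, x2 = 0, x6 = 1 and x5=1:
s0 = x2 OR x6 = 0 OR 1 = 1
s1 = x5 XOR s0 = 1 XOR 1 = 0
s2 = NOT s1 = NOT 0 = 1
s3 = x1 AND s2 = 1 AND 1 = 1
s4 = NOT s3 = NOT 1 = 0
s5 = s4 AND x2 = 0 AND 0 = 0
s6 = s5 AND s0 = 0 AND 1 = 0
s7 = x4 OR s6 = 0 OR 0 = 0
s8 = s0 NAND s7 = 1 NAND 0 = 1
s9 = NOT s8 = NOT 1 = 0
s10 = s9 AND x3 = 0 AND 0 = 0
So s10 = 0.

x5=1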